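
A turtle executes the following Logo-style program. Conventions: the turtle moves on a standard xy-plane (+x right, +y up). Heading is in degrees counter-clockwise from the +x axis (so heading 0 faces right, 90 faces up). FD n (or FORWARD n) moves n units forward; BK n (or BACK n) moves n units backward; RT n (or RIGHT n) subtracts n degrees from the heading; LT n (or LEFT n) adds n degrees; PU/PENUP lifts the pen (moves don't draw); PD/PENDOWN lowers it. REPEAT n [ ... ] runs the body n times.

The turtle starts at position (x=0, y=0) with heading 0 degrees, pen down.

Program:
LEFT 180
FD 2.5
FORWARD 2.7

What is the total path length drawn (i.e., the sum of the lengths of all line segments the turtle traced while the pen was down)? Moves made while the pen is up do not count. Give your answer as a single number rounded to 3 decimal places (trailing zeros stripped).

Executing turtle program step by step:
Start: pos=(0,0), heading=0, pen down
LT 180: heading 0 -> 180
FD 2.5: (0,0) -> (-2.5,0) [heading=180, draw]
FD 2.7: (-2.5,0) -> (-5.2,0) [heading=180, draw]
Final: pos=(-5.2,0), heading=180, 2 segment(s) drawn

Segment lengths:
  seg 1: (0,0) -> (-2.5,0), length = 2.5
  seg 2: (-2.5,0) -> (-5.2,0), length = 2.7
Total = 5.2

Answer: 5.2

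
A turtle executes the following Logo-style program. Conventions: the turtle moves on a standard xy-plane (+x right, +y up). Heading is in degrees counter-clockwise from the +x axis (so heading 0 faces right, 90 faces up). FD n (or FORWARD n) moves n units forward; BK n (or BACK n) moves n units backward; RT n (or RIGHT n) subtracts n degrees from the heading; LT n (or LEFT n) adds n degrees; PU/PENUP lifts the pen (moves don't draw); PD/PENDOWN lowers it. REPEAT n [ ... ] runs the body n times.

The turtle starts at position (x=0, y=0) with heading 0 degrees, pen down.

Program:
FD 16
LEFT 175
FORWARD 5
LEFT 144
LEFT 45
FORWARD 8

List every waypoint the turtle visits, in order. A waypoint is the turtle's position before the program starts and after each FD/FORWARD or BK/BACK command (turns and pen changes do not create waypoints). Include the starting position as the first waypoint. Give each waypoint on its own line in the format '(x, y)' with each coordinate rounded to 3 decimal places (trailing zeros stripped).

Answer: (0, 0)
(16, 0)
(11.019, 0.436)
(19, 0.994)

Derivation:
Executing turtle program step by step:
Start: pos=(0,0), heading=0, pen down
FD 16: (0,0) -> (16,0) [heading=0, draw]
LT 175: heading 0 -> 175
FD 5: (16,0) -> (11.019,0.436) [heading=175, draw]
LT 144: heading 175 -> 319
LT 45: heading 319 -> 4
FD 8: (11.019,0.436) -> (19,0.994) [heading=4, draw]
Final: pos=(19,0.994), heading=4, 3 segment(s) drawn
Waypoints (4 total):
(0, 0)
(16, 0)
(11.019, 0.436)
(19, 0.994)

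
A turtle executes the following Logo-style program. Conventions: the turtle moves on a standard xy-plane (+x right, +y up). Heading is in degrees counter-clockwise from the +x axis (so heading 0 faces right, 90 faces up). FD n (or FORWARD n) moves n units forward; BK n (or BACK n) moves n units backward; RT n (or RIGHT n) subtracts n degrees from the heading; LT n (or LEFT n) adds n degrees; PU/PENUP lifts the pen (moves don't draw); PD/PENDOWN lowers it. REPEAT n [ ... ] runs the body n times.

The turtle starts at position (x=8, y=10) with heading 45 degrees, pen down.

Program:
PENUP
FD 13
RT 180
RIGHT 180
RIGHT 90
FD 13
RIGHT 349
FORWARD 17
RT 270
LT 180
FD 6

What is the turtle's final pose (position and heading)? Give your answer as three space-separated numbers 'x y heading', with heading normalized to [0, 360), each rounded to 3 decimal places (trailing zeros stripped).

Answer: 37.123 -4.481 236

Derivation:
Executing turtle program step by step:
Start: pos=(8,10), heading=45, pen down
PU: pen up
FD 13: (8,10) -> (17.192,19.192) [heading=45, move]
RT 180: heading 45 -> 225
RT 180: heading 225 -> 45
RT 90: heading 45 -> 315
FD 13: (17.192,19.192) -> (26.385,10) [heading=315, move]
RT 349: heading 315 -> 326
FD 17: (26.385,10) -> (40.478,0.494) [heading=326, move]
RT 270: heading 326 -> 56
LT 180: heading 56 -> 236
FD 6: (40.478,0.494) -> (37.123,-4.481) [heading=236, move]
Final: pos=(37.123,-4.481), heading=236, 0 segment(s) drawn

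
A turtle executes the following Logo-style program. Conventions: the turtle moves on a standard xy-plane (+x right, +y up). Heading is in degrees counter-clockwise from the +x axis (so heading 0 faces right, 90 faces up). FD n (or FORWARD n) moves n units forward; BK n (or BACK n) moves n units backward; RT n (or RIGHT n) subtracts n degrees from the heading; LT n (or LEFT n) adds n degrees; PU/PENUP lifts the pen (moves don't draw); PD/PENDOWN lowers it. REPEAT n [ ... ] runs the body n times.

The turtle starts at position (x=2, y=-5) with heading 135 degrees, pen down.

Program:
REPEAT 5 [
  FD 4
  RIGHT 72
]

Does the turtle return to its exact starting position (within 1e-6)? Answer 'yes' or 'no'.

Answer: yes

Derivation:
Executing turtle program step by step:
Start: pos=(2,-5), heading=135, pen down
REPEAT 5 [
  -- iteration 1/5 --
  FD 4: (2,-5) -> (-0.828,-2.172) [heading=135, draw]
  RT 72: heading 135 -> 63
  -- iteration 2/5 --
  FD 4: (-0.828,-2.172) -> (0.988,1.392) [heading=63, draw]
  RT 72: heading 63 -> 351
  -- iteration 3/5 --
  FD 4: (0.988,1.392) -> (4.938,0.767) [heading=351, draw]
  RT 72: heading 351 -> 279
  -- iteration 4/5 --
  FD 4: (4.938,0.767) -> (5.564,-3.184) [heading=279, draw]
  RT 72: heading 279 -> 207
  -- iteration 5/5 --
  FD 4: (5.564,-3.184) -> (2,-5) [heading=207, draw]
  RT 72: heading 207 -> 135
]
Final: pos=(2,-5), heading=135, 5 segment(s) drawn

Start position: (2, -5)
Final position: (2, -5)
Distance = 0; < 1e-6 -> CLOSED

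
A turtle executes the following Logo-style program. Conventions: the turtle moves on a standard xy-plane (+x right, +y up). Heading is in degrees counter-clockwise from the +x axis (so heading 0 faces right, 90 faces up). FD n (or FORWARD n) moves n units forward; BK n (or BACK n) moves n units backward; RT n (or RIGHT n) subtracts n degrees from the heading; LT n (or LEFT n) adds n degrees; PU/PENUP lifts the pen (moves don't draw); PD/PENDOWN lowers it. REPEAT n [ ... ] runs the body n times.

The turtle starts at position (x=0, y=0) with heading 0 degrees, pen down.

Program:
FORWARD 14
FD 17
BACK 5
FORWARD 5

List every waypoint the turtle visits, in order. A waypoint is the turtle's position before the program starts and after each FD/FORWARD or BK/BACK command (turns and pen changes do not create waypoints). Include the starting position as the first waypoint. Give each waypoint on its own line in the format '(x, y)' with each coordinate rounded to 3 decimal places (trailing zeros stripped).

Executing turtle program step by step:
Start: pos=(0,0), heading=0, pen down
FD 14: (0,0) -> (14,0) [heading=0, draw]
FD 17: (14,0) -> (31,0) [heading=0, draw]
BK 5: (31,0) -> (26,0) [heading=0, draw]
FD 5: (26,0) -> (31,0) [heading=0, draw]
Final: pos=(31,0), heading=0, 4 segment(s) drawn
Waypoints (5 total):
(0, 0)
(14, 0)
(31, 0)
(26, 0)
(31, 0)

Answer: (0, 0)
(14, 0)
(31, 0)
(26, 0)
(31, 0)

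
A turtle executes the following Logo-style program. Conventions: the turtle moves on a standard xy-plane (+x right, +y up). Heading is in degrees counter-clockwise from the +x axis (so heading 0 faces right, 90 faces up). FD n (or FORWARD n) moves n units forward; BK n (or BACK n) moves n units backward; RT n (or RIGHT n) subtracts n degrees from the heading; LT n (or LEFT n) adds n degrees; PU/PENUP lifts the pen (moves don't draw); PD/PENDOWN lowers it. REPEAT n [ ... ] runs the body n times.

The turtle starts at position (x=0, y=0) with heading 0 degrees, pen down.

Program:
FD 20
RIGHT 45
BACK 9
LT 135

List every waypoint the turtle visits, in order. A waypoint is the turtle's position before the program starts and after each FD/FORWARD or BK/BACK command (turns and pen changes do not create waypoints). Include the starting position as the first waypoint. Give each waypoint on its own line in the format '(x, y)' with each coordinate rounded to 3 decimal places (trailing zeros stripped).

Executing turtle program step by step:
Start: pos=(0,0), heading=0, pen down
FD 20: (0,0) -> (20,0) [heading=0, draw]
RT 45: heading 0 -> 315
BK 9: (20,0) -> (13.636,6.364) [heading=315, draw]
LT 135: heading 315 -> 90
Final: pos=(13.636,6.364), heading=90, 2 segment(s) drawn
Waypoints (3 total):
(0, 0)
(20, 0)
(13.636, 6.364)

Answer: (0, 0)
(20, 0)
(13.636, 6.364)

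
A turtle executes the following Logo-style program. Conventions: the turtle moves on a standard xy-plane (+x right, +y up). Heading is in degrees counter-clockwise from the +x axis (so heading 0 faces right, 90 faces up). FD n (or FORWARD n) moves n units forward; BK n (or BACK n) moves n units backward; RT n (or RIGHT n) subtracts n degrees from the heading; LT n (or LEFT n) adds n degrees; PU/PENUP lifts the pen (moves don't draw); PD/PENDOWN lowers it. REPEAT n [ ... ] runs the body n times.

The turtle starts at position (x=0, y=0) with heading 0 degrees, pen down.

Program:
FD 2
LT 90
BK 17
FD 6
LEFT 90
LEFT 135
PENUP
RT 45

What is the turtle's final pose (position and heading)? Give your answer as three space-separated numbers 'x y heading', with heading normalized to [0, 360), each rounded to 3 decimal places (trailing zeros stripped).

Executing turtle program step by step:
Start: pos=(0,0), heading=0, pen down
FD 2: (0,0) -> (2,0) [heading=0, draw]
LT 90: heading 0 -> 90
BK 17: (2,0) -> (2,-17) [heading=90, draw]
FD 6: (2,-17) -> (2,-11) [heading=90, draw]
LT 90: heading 90 -> 180
LT 135: heading 180 -> 315
PU: pen up
RT 45: heading 315 -> 270
Final: pos=(2,-11), heading=270, 3 segment(s) drawn

Answer: 2 -11 270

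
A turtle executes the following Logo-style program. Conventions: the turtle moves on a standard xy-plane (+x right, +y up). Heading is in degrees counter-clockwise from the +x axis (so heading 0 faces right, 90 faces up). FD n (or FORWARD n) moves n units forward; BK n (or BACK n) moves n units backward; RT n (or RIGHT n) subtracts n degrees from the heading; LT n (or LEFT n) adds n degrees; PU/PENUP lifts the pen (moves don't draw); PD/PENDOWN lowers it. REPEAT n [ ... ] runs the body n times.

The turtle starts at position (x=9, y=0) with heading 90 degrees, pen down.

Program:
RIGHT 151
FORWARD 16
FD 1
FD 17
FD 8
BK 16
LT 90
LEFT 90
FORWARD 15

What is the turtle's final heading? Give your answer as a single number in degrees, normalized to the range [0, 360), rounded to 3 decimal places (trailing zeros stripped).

Answer: 119

Derivation:
Executing turtle program step by step:
Start: pos=(9,0), heading=90, pen down
RT 151: heading 90 -> 299
FD 16: (9,0) -> (16.757,-13.994) [heading=299, draw]
FD 1: (16.757,-13.994) -> (17.242,-14.869) [heading=299, draw]
FD 17: (17.242,-14.869) -> (25.484,-29.737) [heading=299, draw]
FD 8: (25.484,-29.737) -> (29.362,-36.734) [heading=299, draw]
BK 16: (29.362,-36.734) -> (21.605,-22.74) [heading=299, draw]
LT 90: heading 299 -> 29
LT 90: heading 29 -> 119
FD 15: (21.605,-22.74) -> (14.333,-9.621) [heading=119, draw]
Final: pos=(14.333,-9.621), heading=119, 6 segment(s) drawn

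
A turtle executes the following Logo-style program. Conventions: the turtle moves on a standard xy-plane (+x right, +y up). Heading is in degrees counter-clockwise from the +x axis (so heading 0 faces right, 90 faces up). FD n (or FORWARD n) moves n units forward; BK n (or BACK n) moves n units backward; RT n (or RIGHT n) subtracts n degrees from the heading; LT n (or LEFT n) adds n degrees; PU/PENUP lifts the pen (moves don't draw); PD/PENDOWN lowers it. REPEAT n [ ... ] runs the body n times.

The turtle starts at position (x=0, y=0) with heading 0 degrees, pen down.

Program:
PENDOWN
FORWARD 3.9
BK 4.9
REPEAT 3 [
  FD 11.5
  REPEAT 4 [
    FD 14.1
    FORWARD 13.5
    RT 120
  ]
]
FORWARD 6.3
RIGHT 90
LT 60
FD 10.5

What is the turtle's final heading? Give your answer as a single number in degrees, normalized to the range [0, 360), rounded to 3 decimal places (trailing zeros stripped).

Answer: 330

Derivation:
Executing turtle program step by step:
Start: pos=(0,0), heading=0, pen down
PD: pen down
FD 3.9: (0,0) -> (3.9,0) [heading=0, draw]
BK 4.9: (3.9,0) -> (-1,0) [heading=0, draw]
REPEAT 3 [
  -- iteration 1/3 --
  FD 11.5: (-1,0) -> (10.5,0) [heading=0, draw]
  REPEAT 4 [
    -- iteration 1/4 --
    FD 14.1: (10.5,0) -> (24.6,0) [heading=0, draw]
    FD 13.5: (24.6,0) -> (38.1,0) [heading=0, draw]
    RT 120: heading 0 -> 240
    -- iteration 2/4 --
    FD 14.1: (38.1,0) -> (31.05,-12.211) [heading=240, draw]
    FD 13.5: (31.05,-12.211) -> (24.3,-23.902) [heading=240, draw]
    RT 120: heading 240 -> 120
    -- iteration 3/4 --
    FD 14.1: (24.3,-23.902) -> (17.25,-11.691) [heading=120, draw]
    FD 13.5: (17.25,-11.691) -> (10.5,0) [heading=120, draw]
    RT 120: heading 120 -> 0
    -- iteration 4/4 --
    FD 14.1: (10.5,0) -> (24.6,0) [heading=0, draw]
    FD 13.5: (24.6,0) -> (38.1,0) [heading=0, draw]
    RT 120: heading 0 -> 240
  ]
  -- iteration 2/3 --
  FD 11.5: (38.1,0) -> (32.35,-9.959) [heading=240, draw]
  REPEAT 4 [
    -- iteration 1/4 --
    FD 14.1: (32.35,-9.959) -> (25.3,-22.17) [heading=240, draw]
    FD 13.5: (25.3,-22.17) -> (18.55,-33.862) [heading=240, draw]
    RT 120: heading 240 -> 120
    -- iteration 2/4 --
    FD 14.1: (18.55,-33.862) -> (11.5,-21.651) [heading=120, draw]
    FD 13.5: (11.5,-21.651) -> (4.75,-9.959) [heading=120, draw]
    RT 120: heading 120 -> 0
    -- iteration 3/4 --
    FD 14.1: (4.75,-9.959) -> (18.85,-9.959) [heading=0, draw]
    FD 13.5: (18.85,-9.959) -> (32.35,-9.959) [heading=0, draw]
    RT 120: heading 0 -> 240
    -- iteration 4/4 --
    FD 14.1: (32.35,-9.959) -> (25.3,-22.17) [heading=240, draw]
    FD 13.5: (25.3,-22.17) -> (18.55,-33.862) [heading=240, draw]
    RT 120: heading 240 -> 120
  ]
  -- iteration 3/3 --
  FD 11.5: (18.55,-33.862) -> (12.8,-23.902) [heading=120, draw]
  REPEAT 4 [
    -- iteration 1/4 --
    FD 14.1: (12.8,-23.902) -> (5.75,-11.691) [heading=120, draw]
    FD 13.5: (5.75,-11.691) -> (-1,0) [heading=120, draw]
    RT 120: heading 120 -> 0
    -- iteration 2/4 --
    FD 14.1: (-1,0) -> (13.1,0) [heading=0, draw]
    FD 13.5: (13.1,0) -> (26.6,0) [heading=0, draw]
    RT 120: heading 0 -> 240
    -- iteration 3/4 --
    FD 14.1: (26.6,0) -> (19.55,-12.211) [heading=240, draw]
    FD 13.5: (19.55,-12.211) -> (12.8,-23.902) [heading=240, draw]
    RT 120: heading 240 -> 120
    -- iteration 4/4 --
    FD 14.1: (12.8,-23.902) -> (5.75,-11.691) [heading=120, draw]
    FD 13.5: (5.75,-11.691) -> (-1,0) [heading=120, draw]
    RT 120: heading 120 -> 0
  ]
]
FD 6.3: (-1,0) -> (5.3,0) [heading=0, draw]
RT 90: heading 0 -> 270
LT 60: heading 270 -> 330
FD 10.5: (5.3,0) -> (14.393,-5.25) [heading=330, draw]
Final: pos=(14.393,-5.25), heading=330, 31 segment(s) drawn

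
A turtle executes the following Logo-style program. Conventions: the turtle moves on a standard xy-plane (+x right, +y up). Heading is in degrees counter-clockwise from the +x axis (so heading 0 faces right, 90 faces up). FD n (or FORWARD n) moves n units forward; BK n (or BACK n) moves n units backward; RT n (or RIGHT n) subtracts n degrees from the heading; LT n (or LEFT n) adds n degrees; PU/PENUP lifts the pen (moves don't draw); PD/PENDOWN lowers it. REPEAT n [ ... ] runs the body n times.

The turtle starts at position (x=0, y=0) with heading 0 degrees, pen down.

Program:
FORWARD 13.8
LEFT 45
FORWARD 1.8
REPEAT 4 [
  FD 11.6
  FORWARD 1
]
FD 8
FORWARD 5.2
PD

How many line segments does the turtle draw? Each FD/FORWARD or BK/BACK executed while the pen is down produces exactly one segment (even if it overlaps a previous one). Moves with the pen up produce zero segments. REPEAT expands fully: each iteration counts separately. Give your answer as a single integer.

Answer: 12

Derivation:
Executing turtle program step by step:
Start: pos=(0,0), heading=0, pen down
FD 13.8: (0,0) -> (13.8,0) [heading=0, draw]
LT 45: heading 0 -> 45
FD 1.8: (13.8,0) -> (15.073,1.273) [heading=45, draw]
REPEAT 4 [
  -- iteration 1/4 --
  FD 11.6: (15.073,1.273) -> (23.275,9.475) [heading=45, draw]
  FD 1: (23.275,9.475) -> (23.982,10.182) [heading=45, draw]
  -- iteration 2/4 --
  FD 11.6: (23.982,10.182) -> (32.185,18.385) [heading=45, draw]
  FD 1: (32.185,18.385) -> (32.892,19.092) [heading=45, draw]
  -- iteration 3/4 --
  FD 11.6: (32.892,19.092) -> (41.094,27.294) [heading=45, draw]
  FD 1: (41.094,27.294) -> (41.801,28.001) [heading=45, draw]
  -- iteration 4/4 --
  FD 11.6: (41.801,28.001) -> (50.004,36.204) [heading=45, draw]
  FD 1: (50.004,36.204) -> (50.711,36.911) [heading=45, draw]
]
FD 8: (50.711,36.911) -> (56.368,42.568) [heading=45, draw]
FD 5.2: (56.368,42.568) -> (60.045,46.245) [heading=45, draw]
PD: pen down
Final: pos=(60.045,46.245), heading=45, 12 segment(s) drawn
Segments drawn: 12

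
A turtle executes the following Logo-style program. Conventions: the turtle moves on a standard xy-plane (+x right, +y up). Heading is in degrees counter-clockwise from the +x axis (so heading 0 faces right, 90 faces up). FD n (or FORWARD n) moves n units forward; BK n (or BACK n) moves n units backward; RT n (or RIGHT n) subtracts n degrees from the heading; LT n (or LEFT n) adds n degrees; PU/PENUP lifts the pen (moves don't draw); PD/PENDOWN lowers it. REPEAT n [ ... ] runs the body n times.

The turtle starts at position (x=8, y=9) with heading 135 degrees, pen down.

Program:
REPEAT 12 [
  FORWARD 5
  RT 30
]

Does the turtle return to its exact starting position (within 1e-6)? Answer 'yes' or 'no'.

Executing turtle program step by step:
Start: pos=(8,9), heading=135, pen down
REPEAT 12 [
  -- iteration 1/12 --
  FD 5: (8,9) -> (4.464,12.536) [heading=135, draw]
  RT 30: heading 135 -> 105
  -- iteration 2/12 --
  FD 5: (4.464,12.536) -> (3.17,17.365) [heading=105, draw]
  RT 30: heading 105 -> 75
  -- iteration 3/12 --
  FD 5: (3.17,17.365) -> (4.464,22.195) [heading=75, draw]
  RT 30: heading 75 -> 45
  -- iteration 4/12 --
  FD 5: (4.464,22.195) -> (8,25.73) [heading=45, draw]
  RT 30: heading 45 -> 15
  -- iteration 5/12 --
  FD 5: (8,25.73) -> (12.83,27.024) [heading=15, draw]
  RT 30: heading 15 -> 345
  -- iteration 6/12 --
  FD 5: (12.83,27.024) -> (17.659,25.73) [heading=345, draw]
  RT 30: heading 345 -> 315
  -- iteration 7/12 --
  FD 5: (17.659,25.73) -> (21.195,22.195) [heading=315, draw]
  RT 30: heading 315 -> 285
  -- iteration 8/12 --
  FD 5: (21.195,22.195) -> (22.489,17.365) [heading=285, draw]
  RT 30: heading 285 -> 255
  -- iteration 9/12 --
  FD 5: (22.489,17.365) -> (21.195,12.536) [heading=255, draw]
  RT 30: heading 255 -> 225
  -- iteration 10/12 --
  FD 5: (21.195,12.536) -> (17.659,9) [heading=225, draw]
  RT 30: heading 225 -> 195
  -- iteration 11/12 --
  FD 5: (17.659,9) -> (12.83,7.706) [heading=195, draw]
  RT 30: heading 195 -> 165
  -- iteration 12/12 --
  FD 5: (12.83,7.706) -> (8,9) [heading=165, draw]
  RT 30: heading 165 -> 135
]
Final: pos=(8,9), heading=135, 12 segment(s) drawn

Start position: (8, 9)
Final position: (8, 9)
Distance = 0; < 1e-6 -> CLOSED

Answer: yes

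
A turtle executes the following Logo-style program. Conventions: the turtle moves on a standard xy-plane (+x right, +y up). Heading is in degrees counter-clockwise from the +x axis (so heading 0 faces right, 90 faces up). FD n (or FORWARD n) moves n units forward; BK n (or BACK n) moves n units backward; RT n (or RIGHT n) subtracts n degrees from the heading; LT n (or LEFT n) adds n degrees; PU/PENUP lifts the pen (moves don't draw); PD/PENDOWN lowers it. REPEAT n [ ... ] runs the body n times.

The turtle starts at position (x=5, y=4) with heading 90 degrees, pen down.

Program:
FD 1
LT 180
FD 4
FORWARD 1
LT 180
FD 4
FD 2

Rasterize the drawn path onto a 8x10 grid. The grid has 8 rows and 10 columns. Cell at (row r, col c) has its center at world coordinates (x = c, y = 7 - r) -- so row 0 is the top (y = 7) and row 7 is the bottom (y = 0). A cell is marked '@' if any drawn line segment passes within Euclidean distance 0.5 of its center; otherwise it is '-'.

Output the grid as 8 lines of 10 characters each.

Answer: ----------
-----@----
-----@----
-----@----
-----@----
-----@----
-----@----
-----@----

Derivation:
Segment 0: (5,4) -> (5,5)
Segment 1: (5,5) -> (5,1)
Segment 2: (5,1) -> (5,0)
Segment 3: (5,0) -> (5,4)
Segment 4: (5,4) -> (5,6)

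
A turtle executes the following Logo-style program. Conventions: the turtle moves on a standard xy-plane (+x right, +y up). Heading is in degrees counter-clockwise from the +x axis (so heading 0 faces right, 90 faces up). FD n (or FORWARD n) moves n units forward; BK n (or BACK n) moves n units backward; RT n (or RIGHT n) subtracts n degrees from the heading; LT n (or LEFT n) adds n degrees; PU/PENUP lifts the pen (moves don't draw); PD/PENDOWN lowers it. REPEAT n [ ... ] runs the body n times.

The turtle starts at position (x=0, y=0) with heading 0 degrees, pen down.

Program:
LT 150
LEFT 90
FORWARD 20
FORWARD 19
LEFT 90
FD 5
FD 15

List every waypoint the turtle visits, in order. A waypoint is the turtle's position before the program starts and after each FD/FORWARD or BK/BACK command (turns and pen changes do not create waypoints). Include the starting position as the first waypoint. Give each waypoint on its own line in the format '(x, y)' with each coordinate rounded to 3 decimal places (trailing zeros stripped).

Answer: (0, 0)
(-10, -17.321)
(-19.5, -33.775)
(-15.17, -36.275)
(-2.179, -43.775)

Derivation:
Executing turtle program step by step:
Start: pos=(0,0), heading=0, pen down
LT 150: heading 0 -> 150
LT 90: heading 150 -> 240
FD 20: (0,0) -> (-10,-17.321) [heading=240, draw]
FD 19: (-10,-17.321) -> (-19.5,-33.775) [heading=240, draw]
LT 90: heading 240 -> 330
FD 5: (-19.5,-33.775) -> (-15.17,-36.275) [heading=330, draw]
FD 15: (-15.17,-36.275) -> (-2.179,-43.775) [heading=330, draw]
Final: pos=(-2.179,-43.775), heading=330, 4 segment(s) drawn
Waypoints (5 total):
(0, 0)
(-10, -17.321)
(-19.5, -33.775)
(-15.17, -36.275)
(-2.179, -43.775)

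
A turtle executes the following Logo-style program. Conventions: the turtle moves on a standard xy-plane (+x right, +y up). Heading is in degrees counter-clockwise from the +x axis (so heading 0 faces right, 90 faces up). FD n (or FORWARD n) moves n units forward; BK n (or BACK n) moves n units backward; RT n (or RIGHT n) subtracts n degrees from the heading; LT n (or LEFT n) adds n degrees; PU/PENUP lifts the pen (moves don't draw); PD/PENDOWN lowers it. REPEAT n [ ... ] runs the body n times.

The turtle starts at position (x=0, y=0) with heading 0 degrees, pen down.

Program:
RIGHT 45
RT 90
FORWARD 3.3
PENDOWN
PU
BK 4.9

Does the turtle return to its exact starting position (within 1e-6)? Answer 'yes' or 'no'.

Executing turtle program step by step:
Start: pos=(0,0), heading=0, pen down
RT 45: heading 0 -> 315
RT 90: heading 315 -> 225
FD 3.3: (0,0) -> (-2.333,-2.333) [heading=225, draw]
PD: pen down
PU: pen up
BK 4.9: (-2.333,-2.333) -> (1.131,1.131) [heading=225, move]
Final: pos=(1.131,1.131), heading=225, 1 segment(s) drawn

Start position: (0, 0)
Final position: (1.131, 1.131)
Distance = 1.6; >= 1e-6 -> NOT closed

Answer: no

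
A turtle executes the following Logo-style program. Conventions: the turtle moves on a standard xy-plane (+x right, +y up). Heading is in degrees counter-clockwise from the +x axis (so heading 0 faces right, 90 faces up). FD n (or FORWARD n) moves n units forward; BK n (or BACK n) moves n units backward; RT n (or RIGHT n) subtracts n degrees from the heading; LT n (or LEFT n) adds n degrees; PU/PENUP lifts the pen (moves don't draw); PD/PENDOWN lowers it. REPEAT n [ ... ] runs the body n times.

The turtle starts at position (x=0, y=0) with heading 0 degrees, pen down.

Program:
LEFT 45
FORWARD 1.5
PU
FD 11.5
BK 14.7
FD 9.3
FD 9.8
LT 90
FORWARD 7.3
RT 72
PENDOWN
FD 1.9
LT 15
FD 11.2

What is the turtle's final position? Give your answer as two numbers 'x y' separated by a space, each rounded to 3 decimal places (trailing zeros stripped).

Executing turtle program step by step:
Start: pos=(0,0), heading=0, pen down
LT 45: heading 0 -> 45
FD 1.5: (0,0) -> (1.061,1.061) [heading=45, draw]
PU: pen up
FD 11.5: (1.061,1.061) -> (9.192,9.192) [heading=45, move]
BK 14.7: (9.192,9.192) -> (-1.202,-1.202) [heading=45, move]
FD 9.3: (-1.202,-1.202) -> (5.374,5.374) [heading=45, move]
FD 9.8: (5.374,5.374) -> (12.304,12.304) [heading=45, move]
LT 90: heading 45 -> 135
FD 7.3: (12.304,12.304) -> (7.142,17.466) [heading=135, move]
RT 72: heading 135 -> 63
PD: pen down
FD 1.9: (7.142,17.466) -> (8.004,19.158) [heading=63, draw]
LT 15: heading 63 -> 78
FD 11.2: (8.004,19.158) -> (10.333,30.114) [heading=78, draw]
Final: pos=(10.333,30.114), heading=78, 3 segment(s) drawn

Answer: 10.333 30.114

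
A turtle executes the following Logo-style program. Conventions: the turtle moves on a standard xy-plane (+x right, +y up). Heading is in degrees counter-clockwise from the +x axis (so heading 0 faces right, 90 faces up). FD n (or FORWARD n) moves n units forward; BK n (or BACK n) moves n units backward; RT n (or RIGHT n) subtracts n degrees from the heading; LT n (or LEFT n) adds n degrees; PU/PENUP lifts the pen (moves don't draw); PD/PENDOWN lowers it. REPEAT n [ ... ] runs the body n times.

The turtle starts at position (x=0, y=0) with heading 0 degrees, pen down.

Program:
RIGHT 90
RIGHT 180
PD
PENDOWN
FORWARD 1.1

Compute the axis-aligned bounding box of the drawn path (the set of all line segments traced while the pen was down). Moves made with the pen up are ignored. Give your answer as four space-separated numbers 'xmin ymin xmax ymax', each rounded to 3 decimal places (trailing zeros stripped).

Executing turtle program step by step:
Start: pos=(0,0), heading=0, pen down
RT 90: heading 0 -> 270
RT 180: heading 270 -> 90
PD: pen down
PD: pen down
FD 1.1: (0,0) -> (0,1.1) [heading=90, draw]
Final: pos=(0,1.1), heading=90, 1 segment(s) drawn

Segment endpoints: x in {0, 0}, y in {0, 1.1}
xmin=0, ymin=0, xmax=0, ymax=1.1

Answer: 0 0 0 1.1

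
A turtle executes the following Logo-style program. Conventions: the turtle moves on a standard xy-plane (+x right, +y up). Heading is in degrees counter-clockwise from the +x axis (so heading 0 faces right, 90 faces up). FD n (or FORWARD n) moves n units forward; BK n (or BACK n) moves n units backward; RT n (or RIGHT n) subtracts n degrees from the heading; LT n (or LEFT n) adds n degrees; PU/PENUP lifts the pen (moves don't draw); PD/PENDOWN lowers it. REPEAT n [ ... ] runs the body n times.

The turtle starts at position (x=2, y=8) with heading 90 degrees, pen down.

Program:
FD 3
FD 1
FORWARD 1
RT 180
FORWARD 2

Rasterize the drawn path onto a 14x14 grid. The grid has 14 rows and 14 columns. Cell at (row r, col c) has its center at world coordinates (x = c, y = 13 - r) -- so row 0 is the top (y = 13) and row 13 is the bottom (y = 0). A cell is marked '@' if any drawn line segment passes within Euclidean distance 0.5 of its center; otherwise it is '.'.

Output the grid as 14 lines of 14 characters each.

Answer: ..@...........
..@...........
..@...........
..@...........
..@...........
..@...........
..............
..............
..............
..............
..............
..............
..............
..............

Derivation:
Segment 0: (2,8) -> (2,11)
Segment 1: (2,11) -> (2,12)
Segment 2: (2,12) -> (2,13)
Segment 3: (2,13) -> (2,11)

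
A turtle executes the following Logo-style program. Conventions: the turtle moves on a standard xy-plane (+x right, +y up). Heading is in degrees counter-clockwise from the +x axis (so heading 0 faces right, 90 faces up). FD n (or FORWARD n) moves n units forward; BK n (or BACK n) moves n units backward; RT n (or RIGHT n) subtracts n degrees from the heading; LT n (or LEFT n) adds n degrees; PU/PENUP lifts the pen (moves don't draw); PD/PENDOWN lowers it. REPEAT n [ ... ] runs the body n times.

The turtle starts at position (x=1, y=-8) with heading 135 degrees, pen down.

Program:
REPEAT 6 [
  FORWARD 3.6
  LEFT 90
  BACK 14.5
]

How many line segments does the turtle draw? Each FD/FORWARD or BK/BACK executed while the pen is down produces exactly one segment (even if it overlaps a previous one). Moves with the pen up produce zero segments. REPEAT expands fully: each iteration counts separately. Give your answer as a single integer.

Executing turtle program step by step:
Start: pos=(1,-8), heading=135, pen down
REPEAT 6 [
  -- iteration 1/6 --
  FD 3.6: (1,-8) -> (-1.546,-5.454) [heading=135, draw]
  LT 90: heading 135 -> 225
  BK 14.5: (-1.546,-5.454) -> (8.707,4.799) [heading=225, draw]
  -- iteration 2/6 --
  FD 3.6: (8.707,4.799) -> (6.162,2.253) [heading=225, draw]
  LT 90: heading 225 -> 315
  BK 14.5: (6.162,2.253) -> (-4.091,12.506) [heading=315, draw]
  -- iteration 3/6 --
  FD 3.6: (-4.091,12.506) -> (-1.546,9.961) [heading=315, draw]
  LT 90: heading 315 -> 45
  BK 14.5: (-1.546,9.961) -> (-11.799,-0.293) [heading=45, draw]
  -- iteration 4/6 --
  FD 3.6: (-11.799,-0.293) -> (-9.253,2.253) [heading=45, draw]
  LT 90: heading 45 -> 135
  BK 14.5: (-9.253,2.253) -> (1,-8) [heading=135, draw]
  -- iteration 5/6 --
  FD 3.6: (1,-8) -> (-1.546,-5.454) [heading=135, draw]
  LT 90: heading 135 -> 225
  BK 14.5: (-1.546,-5.454) -> (8.707,4.799) [heading=225, draw]
  -- iteration 6/6 --
  FD 3.6: (8.707,4.799) -> (6.162,2.253) [heading=225, draw]
  LT 90: heading 225 -> 315
  BK 14.5: (6.162,2.253) -> (-4.091,12.506) [heading=315, draw]
]
Final: pos=(-4.091,12.506), heading=315, 12 segment(s) drawn
Segments drawn: 12

Answer: 12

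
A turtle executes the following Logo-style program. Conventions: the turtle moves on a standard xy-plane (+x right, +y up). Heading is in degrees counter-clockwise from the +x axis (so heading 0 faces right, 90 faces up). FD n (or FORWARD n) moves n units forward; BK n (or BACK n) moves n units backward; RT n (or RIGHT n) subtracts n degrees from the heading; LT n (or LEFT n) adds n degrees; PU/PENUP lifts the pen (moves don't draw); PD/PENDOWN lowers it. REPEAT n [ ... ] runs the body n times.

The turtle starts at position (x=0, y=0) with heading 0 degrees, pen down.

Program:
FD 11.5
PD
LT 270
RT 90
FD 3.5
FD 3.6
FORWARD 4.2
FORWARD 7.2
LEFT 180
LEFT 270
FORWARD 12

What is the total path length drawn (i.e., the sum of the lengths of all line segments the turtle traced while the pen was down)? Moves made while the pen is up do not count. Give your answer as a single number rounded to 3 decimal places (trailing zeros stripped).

Answer: 42

Derivation:
Executing turtle program step by step:
Start: pos=(0,0), heading=0, pen down
FD 11.5: (0,0) -> (11.5,0) [heading=0, draw]
PD: pen down
LT 270: heading 0 -> 270
RT 90: heading 270 -> 180
FD 3.5: (11.5,0) -> (8,0) [heading=180, draw]
FD 3.6: (8,0) -> (4.4,0) [heading=180, draw]
FD 4.2: (4.4,0) -> (0.2,0) [heading=180, draw]
FD 7.2: (0.2,0) -> (-7,0) [heading=180, draw]
LT 180: heading 180 -> 0
LT 270: heading 0 -> 270
FD 12: (-7,0) -> (-7,-12) [heading=270, draw]
Final: pos=(-7,-12), heading=270, 6 segment(s) drawn

Segment lengths:
  seg 1: (0,0) -> (11.5,0), length = 11.5
  seg 2: (11.5,0) -> (8,0), length = 3.5
  seg 3: (8,0) -> (4.4,0), length = 3.6
  seg 4: (4.4,0) -> (0.2,0), length = 4.2
  seg 5: (0.2,0) -> (-7,0), length = 7.2
  seg 6: (-7,0) -> (-7,-12), length = 12
Total = 42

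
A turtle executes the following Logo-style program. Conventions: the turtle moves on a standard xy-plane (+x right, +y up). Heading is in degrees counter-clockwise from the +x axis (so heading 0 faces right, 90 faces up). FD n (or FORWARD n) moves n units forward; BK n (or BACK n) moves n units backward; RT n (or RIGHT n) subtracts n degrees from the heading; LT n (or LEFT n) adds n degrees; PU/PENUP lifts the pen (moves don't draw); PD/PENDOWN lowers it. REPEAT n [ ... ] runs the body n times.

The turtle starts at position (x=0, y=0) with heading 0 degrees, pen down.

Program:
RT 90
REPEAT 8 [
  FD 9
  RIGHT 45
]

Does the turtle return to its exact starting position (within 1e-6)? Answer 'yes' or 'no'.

Answer: yes

Derivation:
Executing turtle program step by step:
Start: pos=(0,0), heading=0, pen down
RT 90: heading 0 -> 270
REPEAT 8 [
  -- iteration 1/8 --
  FD 9: (0,0) -> (0,-9) [heading=270, draw]
  RT 45: heading 270 -> 225
  -- iteration 2/8 --
  FD 9: (0,-9) -> (-6.364,-15.364) [heading=225, draw]
  RT 45: heading 225 -> 180
  -- iteration 3/8 --
  FD 9: (-6.364,-15.364) -> (-15.364,-15.364) [heading=180, draw]
  RT 45: heading 180 -> 135
  -- iteration 4/8 --
  FD 9: (-15.364,-15.364) -> (-21.728,-9) [heading=135, draw]
  RT 45: heading 135 -> 90
  -- iteration 5/8 --
  FD 9: (-21.728,-9) -> (-21.728,0) [heading=90, draw]
  RT 45: heading 90 -> 45
  -- iteration 6/8 --
  FD 9: (-21.728,0) -> (-15.364,6.364) [heading=45, draw]
  RT 45: heading 45 -> 0
  -- iteration 7/8 --
  FD 9: (-15.364,6.364) -> (-6.364,6.364) [heading=0, draw]
  RT 45: heading 0 -> 315
  -- iteration 8/8 --
  FD 9: (-6.364,6.364) -> (0,0) [heading=315, draw]
  RT 45: heading 315 -> 270
]
Final: pos=(0,0), heading=270, 8 segment(s) drawn

Start position: (0, 0)
Final position: (0, 0)
Distance = 0; < 1e-6 -> CLOSED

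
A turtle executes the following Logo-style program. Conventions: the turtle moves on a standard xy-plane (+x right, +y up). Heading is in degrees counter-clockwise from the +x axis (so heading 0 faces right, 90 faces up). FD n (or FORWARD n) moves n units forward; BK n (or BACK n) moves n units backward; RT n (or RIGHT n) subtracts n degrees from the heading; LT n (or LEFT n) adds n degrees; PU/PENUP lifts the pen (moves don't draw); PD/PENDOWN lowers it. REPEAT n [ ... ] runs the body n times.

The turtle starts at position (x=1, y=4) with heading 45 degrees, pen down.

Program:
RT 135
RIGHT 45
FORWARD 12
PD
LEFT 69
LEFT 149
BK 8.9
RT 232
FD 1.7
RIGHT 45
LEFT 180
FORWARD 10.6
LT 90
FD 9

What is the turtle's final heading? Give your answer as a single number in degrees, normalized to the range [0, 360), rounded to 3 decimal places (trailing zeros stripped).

Executing turtle program step by step:
Start: pos=(1,4), heading=45, pen down
RT 135: heading 45 -> 270
RT 45: heading 270 -> 225
FD 12: (1,4) -> (-7.485,-4.485) [heading=225, draw]
PD: pen down
LT 69: heading 225 -> 294
LT 149: heading 294 -> 83
BK 8.9: (-7.485,-4.485) -> (-8.57,-13.319) [heading=83, draw]
RT 232: heading 83 -> 211
FD 1.7: (-8.57,-13.319) -> (-10.027,-14.195) [heading=211, draw]
RT 45: heading 211 -> 166
LT 180: heading 166 -> 346
FD 10.6: (-10.027,-14.195) -> (0.258,-16.759) [heading=346, draw]
LT 90: heading 346 -> 76
FD 9: (0.258,-16.759) -> (2.435,-8.026) [heading=76, draw]
Final: pos=(2.435,-8.026), heading=76, 5 segment(s) drawn

Answer: 76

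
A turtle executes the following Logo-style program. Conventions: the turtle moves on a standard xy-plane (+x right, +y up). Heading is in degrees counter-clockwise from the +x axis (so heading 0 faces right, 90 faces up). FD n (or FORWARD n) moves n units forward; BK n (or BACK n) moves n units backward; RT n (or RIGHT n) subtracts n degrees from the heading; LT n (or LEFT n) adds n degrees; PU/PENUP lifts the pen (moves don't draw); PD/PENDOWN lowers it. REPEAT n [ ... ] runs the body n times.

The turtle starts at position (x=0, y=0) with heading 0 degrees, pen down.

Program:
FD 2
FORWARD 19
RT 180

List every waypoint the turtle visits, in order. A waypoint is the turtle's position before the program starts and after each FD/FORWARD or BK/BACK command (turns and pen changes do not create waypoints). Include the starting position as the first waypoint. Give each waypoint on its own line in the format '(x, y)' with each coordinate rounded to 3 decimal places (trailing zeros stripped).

Executing turtle program step by step:
Start: pos=(0,0), heading=0, pen down
FD 2: (0,0) -> (2,0) [heading=0, draw]
FD 19: (2,0) -> (21,0) [heading=0, draw]
RT 180: heading 0 -> 180
Final: pos=(21,0), heading=180, 2 segment(s) drawn
Waypoints (3 total):
(0, 0)
(2, 0)
(21, 0)

Answer: (0, 0)
(2, 0)
(21, 0)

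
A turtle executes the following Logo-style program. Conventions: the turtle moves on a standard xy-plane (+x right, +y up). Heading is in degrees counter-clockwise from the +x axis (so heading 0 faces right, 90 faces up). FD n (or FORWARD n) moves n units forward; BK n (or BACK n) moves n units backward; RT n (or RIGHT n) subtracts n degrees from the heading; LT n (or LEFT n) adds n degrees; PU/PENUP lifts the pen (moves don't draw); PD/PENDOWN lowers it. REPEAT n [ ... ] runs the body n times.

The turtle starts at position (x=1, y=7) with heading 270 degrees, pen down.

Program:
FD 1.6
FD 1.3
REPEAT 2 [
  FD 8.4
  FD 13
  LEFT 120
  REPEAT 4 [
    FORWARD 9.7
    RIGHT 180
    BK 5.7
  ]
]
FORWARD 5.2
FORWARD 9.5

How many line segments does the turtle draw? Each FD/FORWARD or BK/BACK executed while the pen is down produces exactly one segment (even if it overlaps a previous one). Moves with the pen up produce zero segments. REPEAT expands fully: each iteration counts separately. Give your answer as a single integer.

Answer: 24

Derivation:
Executing turtle program step by step:
Start: pos=(1,7), heading=270, pen down
FD 1.6: (1,7) -> (1,5.4) [heading=270, draw]
FD 1.3: (1,5.4) -> (1,4.1) [heading=270, draw]
REPEAT 2 [
  -- iteration 1/2 --
  FD 8.4: (1,4.1) -> (1,-4.3) [heading=270, draw]
  FD 13: (1,-4.3) -> (1,-17.3) [heading=270, draw]
  LT 120: heading 270 -> 30
  REPEAT 4 [
    -- iteration 1/4 --
    FD 9.7: (1,-17.3) -> (9.4,-12.45) [heading=30, draw]
    RT 180: heading 30 -> 210
    BK 5.7: (9.4,-12.45) -> (14.337,-9.6) [heading=210, draw]
    -- iteration 2/4 --
    FD 9.7: (14.337,-9.6) -> (5.936,-14.45) [heading=210, draw]
    RT 180: heading 210 -> 30
    BK 5.7: (5.936,-14.45) -> (1,-17.3) [heading=30, draw]
    -- iteration 3/4 --
    FD 9.7: (1,-17.3) -> (9.4,-12.45) [heading=30, draw]
    RT 180: heading 30 -> 210
    BK 5.7: (9.4,-12.45) -> (14.337,-9.6) [heading=210, draw]
    -- iteration 4/4 --
    FD 9.7: (14.337,-9.6) -> (5.936,-14.45) [heading=210, draw]
    RT 180: heading 210 -> 30
    BK 5.7: (5.936,-14.45) -> (1,-17.3) [heading=30, draw]
  ]
  -- iteration 2/2 --
  FD 8.4: (1,-17.3) -> (8.275,-13.1) [heading=30, draw]
  FD 13: (8.275,-13.1) -> (19.533,-6.6) [heading=30, draw]
  LT 120: heading 30 -> 150
  REPEAT 4 [
    -- iteration 1/4 --
    FD 9.7: (19.533,-6.6) -> (11.132,-1.75) [heading=150, draw]
    RT 180: heading 150 -> 330
    BK 5.7: (11.132,-1.75) -> (6.196,1.1) [heading=330, draw]
    -- iteration 2/4 --
    FD 9.7: (6.196,1.1) -> (14.597,-3.75) [heading=330, draw]
    RT 180: heading 330 -> 150
    BK 5.7: (14.597,-3.75) -> (19.533,-6.6) [heading=150, draw]
    -- iteration 3/4 --
    FD 9.7: (19.533,-6.6) -> (11.132,-1.75) [heading=150, draw]
    RT 180: heading 150 -> 330
    BK 5.7: (11.132,-1.75) -> (6.196,1.1) [heading=330, draw]
    -- iteration 4/4 --
    FD 9.7: (6.196,1.1) -> (14.597,-3.75) [heading=330, draw]
    RT 180: heading 330 -> 150
    BK 5.7: (14.597,-3.75) -> (19.533,-6.6) [heading=150, draw]
  ]
]
FD 5.2: (19.533,-6.6) -> (15.03,-4) [heading=150, draw]
FD 9.5: (15.03,-4) -> (6.802,0.75) [heading=150, draw]
Final: pos=(6.802,0.75), heading=150, 24 segment(s) drawn
Segments drawn: 24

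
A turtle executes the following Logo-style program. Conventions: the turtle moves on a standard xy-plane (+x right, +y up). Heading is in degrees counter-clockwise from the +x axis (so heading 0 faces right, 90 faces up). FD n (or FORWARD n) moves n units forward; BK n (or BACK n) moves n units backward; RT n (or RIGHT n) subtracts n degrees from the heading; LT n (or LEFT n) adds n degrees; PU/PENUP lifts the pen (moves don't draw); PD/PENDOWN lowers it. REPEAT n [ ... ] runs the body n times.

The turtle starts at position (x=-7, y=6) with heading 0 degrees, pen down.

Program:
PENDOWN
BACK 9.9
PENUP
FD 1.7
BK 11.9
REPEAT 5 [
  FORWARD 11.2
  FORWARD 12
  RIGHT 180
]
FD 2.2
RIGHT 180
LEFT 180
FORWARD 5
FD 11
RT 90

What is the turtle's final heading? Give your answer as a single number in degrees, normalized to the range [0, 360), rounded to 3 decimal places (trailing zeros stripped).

Answer: 90

Derivation:
Executing turtle program step by step:
Start: pos=(-7,6), heading=0, pen down
PD: pen down
BK 9.9: (-7,6) -> (-16.9,6) [heading=0, draw]
PU: pen up
FD 1.7: (-16.9,6) -> (-15.2,6) [heading=0, move]
BK 11.9: (-15.2,6) -> (-27.1,6) [heading=0, move]
REPEAT 5 [
  -- iteration 1/5 --
  FD 11.2: (-27.1,6) -> (-15.9,6) [heading=0, move]
  FD 12: (-15.9,6) -> (-3.9,6) [heading=0, move]
  RT 180: heading 0 -> 180
  -- iteration 2/5 --
  FD 11.2: (-3.9,6) -> (-15.1,6) [heading=180, move]
  FD 12: (-15.1,6) -> (-27.1,6) [heading=180, move]
  RT 180: heading 180 -> 0
  -- iteration 3/5 --
  FD 11.2: (-27.1,6) -> (-15.9,6) [heading=0, move]
  FD 12: (-15.9,6) -> (-3.9,6) [heading=0, move]
  RT 180: heading 0 -> 180
  -- iteration 4/5 --
  FD 11.2: (-3.9,6) -> (-15.1,6) [heading=180, move]
  FD 12: (-15.1,6) -> (-27.1,6) [heading=180, move]
  RT 180: heading 180 -> 0
  -- iteration 5/5 --
  FD 11.2: (-27.1,6) -> (-15.9,6) [heading=0, move]
  FD 12: (-15.9,6) -> (-3.9,6) [heading=0, move]
  RT 180: heading 0 -> 180
]
FD 2.2: (-3.9,6) -> (-6.1,6) [heading=180, move]
RT 180: heading 180 -> 0
LT 180: heading 0 -> 180
FD 5: (-6.1,6) -> (-11.1,6) [heading=180, move]
FD 11: (-11.1,6) -> (-22.1,6) [heading=180, move]
RT 90: heading 180 -> 90
Final: pos=(-22.1,6), heading=90, 1 segment(s) drawn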